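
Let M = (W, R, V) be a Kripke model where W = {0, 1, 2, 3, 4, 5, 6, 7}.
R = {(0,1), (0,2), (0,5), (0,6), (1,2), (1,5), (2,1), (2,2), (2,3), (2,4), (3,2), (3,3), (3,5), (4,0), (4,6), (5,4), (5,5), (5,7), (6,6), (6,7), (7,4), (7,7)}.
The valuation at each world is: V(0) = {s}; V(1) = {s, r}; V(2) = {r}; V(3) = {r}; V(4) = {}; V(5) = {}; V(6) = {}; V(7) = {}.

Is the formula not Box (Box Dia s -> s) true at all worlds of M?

No

Let φ = not Box (Box Dia s -> s). Evaluate φ at each world:
  0 (successors {1, 2, 5, 6}): φ is false.
  1 (successors {2, 5}): φ is false.
  2 (successors {1, 2, 3, 4}): φ is false.
  3 (successors {2, 3, 5}): φ is false.
  4 (successors {0, 6}): φ is false.
  5 (successors {4, 5, 7}): φ is false.
  6 (successors {6, 7}): φ is false.
  7 (successors {4, 7}): φ is false.
Detail at 0 (counterexample):
  At 0: Box (Box Dia s -> s) is true, so not Box (Box Dia s -> s) is false.
    At 0: Box (Box Dia s -> s) requires Box Dia s -> s at every successor {1, 2, 5, 6}.
      At 1: Box Dia s -> s is true.
      At 2: Box Dia s -> s is true.
      At 5: Box Dia s -> s is true.
      At 6: Box Dia s -> s is true.
    So Box (Box Dia s -> s) is true at 0.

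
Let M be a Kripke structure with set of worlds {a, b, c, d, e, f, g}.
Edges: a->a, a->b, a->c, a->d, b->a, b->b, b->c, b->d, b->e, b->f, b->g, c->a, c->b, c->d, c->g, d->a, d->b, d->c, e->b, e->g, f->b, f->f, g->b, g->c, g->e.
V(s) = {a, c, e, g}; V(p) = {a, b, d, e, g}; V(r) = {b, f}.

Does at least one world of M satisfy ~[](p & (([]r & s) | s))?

Let φ = ~[](p & (([]r & s) | s)). Evaluate φ at each world:
  a (successors {a, b, c, d}): φ is true.
  b (successors {a, b, c, d, e, f, g}): φ is true.
  c (successors {a, b, d, g}): φ is true.
  d (successors {a, b, c}): φ is true.
  e (successors {b, g}): φ is true.
  f (successors {b, f}): φ is true.
  g (successors {b, c, e}): φ is true.
Detail at a (witness):
  At a: [](p & (([]r & s) | s)) is false, so ~[](p & (([]r & s) | s)) is true.
    At a: [](p & (([]r & s) | s)) requires p & (([]r & s) | s) at every successor {a, b, c, d}.
      p & (([]r & s) | s) fails at b, so [](p & (([]r & s) | s)) is false at a.

Yes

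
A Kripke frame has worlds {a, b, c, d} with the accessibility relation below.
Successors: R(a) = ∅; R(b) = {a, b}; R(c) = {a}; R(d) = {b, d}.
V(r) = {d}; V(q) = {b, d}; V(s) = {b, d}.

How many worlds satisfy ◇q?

2

Recall that ◇ψ holds at a world iff ψ holds at some accessible world.
Let φ = ◇q. Evaluate φ at each world:
  a (successors ∅): φ is false.
  b (successors {a, b}): φ is true.
  c (successors {a}): φ is false.
  d (successors {b, d}): φ is true.
For instance, at c:
  At c: ◇q requires q at some successor in {a}.
    At a: q is false.
  So ◇q is false at c.
Satisfying worlds: {b, d}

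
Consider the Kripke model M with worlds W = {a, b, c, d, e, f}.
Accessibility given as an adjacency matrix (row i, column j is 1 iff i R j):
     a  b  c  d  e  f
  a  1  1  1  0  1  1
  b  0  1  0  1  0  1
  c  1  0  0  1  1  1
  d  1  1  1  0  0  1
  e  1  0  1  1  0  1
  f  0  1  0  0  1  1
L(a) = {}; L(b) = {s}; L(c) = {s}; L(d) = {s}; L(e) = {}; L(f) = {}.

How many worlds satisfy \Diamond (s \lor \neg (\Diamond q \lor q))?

Let φ = \Diamond (s \lor \neg (\Diamond q \lor q)). Evaluate φ at each world:
  a (successors {a, b, c, e, f}): φ is true.
  b (successors {b, d, f}): φ is true.
  c (successors {a, d, e, f}): φ is true.
  d (successors {a, b, c, f}): φ is true.
  e (successors {a, c, d, f}): φ is true.
  f (successors {b, e, f}): φ is true.
For instance, at c:
  At c: \Diamond (s \lor \neg (\Diamond q \lor q)) requires s \lor \neg (\Diamond q \lor q) at some successor in {a, d, e, f}.
    s \lor \neg (\Diamond q \lor q) holds at a, so \Diamond (s \lor \neg (\Diamond q \lor q)) is true at c.
      At a: s is false, \neg (\Diamond q \lor q) is true, so s \lor \neg (\Diamond q \lor q) is true.
Satisfying worlds: {a, b, c, d, e, f}

6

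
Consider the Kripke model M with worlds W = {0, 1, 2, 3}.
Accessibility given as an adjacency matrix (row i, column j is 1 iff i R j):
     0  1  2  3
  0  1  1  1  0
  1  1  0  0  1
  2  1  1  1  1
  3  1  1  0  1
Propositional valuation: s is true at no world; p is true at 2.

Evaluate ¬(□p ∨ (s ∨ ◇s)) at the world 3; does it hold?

At 3: □p ∨ (s ∨ ◇s) is false, so ¬(□p ∨ (s ∨ ◇s)) is true.
  At 3: □p is false, s ∨ ◇s is false, so □p ∨ (s ∨ ◇s) is false.
    At 3: □p requires p at every successor {0, 1, 3}.
      p fails at 0, so □p is false at 3.
    At 3: s is false, ◇s is false, so s ∨ ◇s is false.
      At 3: ◇s requires s at some successor in {0, 1, 3}.
        At 0: s is false.
        At 1: s is false.
        At 3: s is false.
      So ◇s is false at 3.

Yes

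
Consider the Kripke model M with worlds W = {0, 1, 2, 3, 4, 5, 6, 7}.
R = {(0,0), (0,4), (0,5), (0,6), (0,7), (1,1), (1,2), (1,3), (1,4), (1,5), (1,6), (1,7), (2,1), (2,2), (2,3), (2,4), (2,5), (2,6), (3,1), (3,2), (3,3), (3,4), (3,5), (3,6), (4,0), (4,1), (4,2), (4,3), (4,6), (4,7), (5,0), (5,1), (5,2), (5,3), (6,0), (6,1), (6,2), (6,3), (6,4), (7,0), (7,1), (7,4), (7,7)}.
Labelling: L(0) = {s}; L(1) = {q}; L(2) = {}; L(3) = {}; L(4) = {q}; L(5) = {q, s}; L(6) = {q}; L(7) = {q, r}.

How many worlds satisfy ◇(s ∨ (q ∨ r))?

8

Let φ = ◇(s ∨ (q ∨ r)). Evaluate φ at each world:
  0 (successors {0, 4, 5, 6, 7}): φ is true.
  1 (successors {1, 2, 3, 4, 5, 6, 7}): φ is true.
  2 (successors {1, 2, 3, 4, 5, 6}): φ is true.
  3 (successors {1, 2, 3, 4, 5, 6}): φ is true.
  4 (successors {0, 1, 2, 3, 6, 7}): φ is true.
  5 (successors {0, 1, 2, 3}): φ is true.
  6 (successors {0, 1, 2, 3, 4}): φ is true.
  7 (successors {0, 1, 4, 7}): φ is true.
For instance, at 3:
  At 3: ◇(s ∨ (q ∨ r)) requires s ∨ (q ∨ r) at some successor in {1, 2, 3, 4, 5, 6}.
    s ∨ (q ∨ r) holds at 1, so ◇(s ∨ (q ∨ r)) is true at 3.
Satisfying worlds: {0, 1, 2, 3, 4, 5, 6, 7}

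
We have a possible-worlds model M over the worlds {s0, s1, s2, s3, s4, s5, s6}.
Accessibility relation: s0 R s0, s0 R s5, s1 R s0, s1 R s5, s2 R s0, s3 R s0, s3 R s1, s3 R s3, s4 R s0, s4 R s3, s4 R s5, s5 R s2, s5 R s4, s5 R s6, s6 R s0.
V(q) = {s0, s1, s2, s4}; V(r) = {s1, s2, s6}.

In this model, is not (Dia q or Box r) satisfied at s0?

At s0: Dia q or Box r is true, so not (Dia q or Box r) is false.
  At s0: Dia q is true, Box r is false, so Dia q or Box r is true.
    At s0: Dia q requires q at some successor in {s0, s5}.
      q holds at s0, so Dia q is true at s0.
    At s0: Box r requires r at every successor {s0, s5}.
      r fails at s0, so Box r is false at s0.

No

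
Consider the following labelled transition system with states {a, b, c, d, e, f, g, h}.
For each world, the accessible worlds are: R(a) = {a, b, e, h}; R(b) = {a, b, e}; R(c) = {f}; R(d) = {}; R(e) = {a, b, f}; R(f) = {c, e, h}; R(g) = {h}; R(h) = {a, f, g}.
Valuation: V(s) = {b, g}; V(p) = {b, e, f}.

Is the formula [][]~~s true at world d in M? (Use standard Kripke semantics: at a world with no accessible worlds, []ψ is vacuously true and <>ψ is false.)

Yes

At d: no accessible worlds, so [][]~~s holds vacuously.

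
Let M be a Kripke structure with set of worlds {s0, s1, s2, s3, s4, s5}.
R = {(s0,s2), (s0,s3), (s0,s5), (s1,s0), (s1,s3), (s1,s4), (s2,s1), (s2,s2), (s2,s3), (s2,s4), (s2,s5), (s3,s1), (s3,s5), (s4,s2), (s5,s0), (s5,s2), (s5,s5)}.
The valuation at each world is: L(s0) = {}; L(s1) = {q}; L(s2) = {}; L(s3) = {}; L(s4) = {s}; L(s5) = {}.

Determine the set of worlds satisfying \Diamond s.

Let φ = \Diamond s. Evaluate φ at each world:
  s0 (successors {s2, s3, s5}): φ is false.
  s1 (successors {s0, s3, s4}): φ is true.
  s2 (successors {s1, s2, s3, s4, s5}): φ is true.
  s3 (successors {s1, s5}): φ is false.
  s4 (successors {s2}): φ is false.
  s5 (successors {s0, s2, s5}): φ is false.
For instance, at s4:
  At s4: \Diamond s requires s at some successor in {s2}.
    At s2: s is false.
  So \Diamond s is false at s4.
Satisfying worlds: {s1, s2}

s1, s2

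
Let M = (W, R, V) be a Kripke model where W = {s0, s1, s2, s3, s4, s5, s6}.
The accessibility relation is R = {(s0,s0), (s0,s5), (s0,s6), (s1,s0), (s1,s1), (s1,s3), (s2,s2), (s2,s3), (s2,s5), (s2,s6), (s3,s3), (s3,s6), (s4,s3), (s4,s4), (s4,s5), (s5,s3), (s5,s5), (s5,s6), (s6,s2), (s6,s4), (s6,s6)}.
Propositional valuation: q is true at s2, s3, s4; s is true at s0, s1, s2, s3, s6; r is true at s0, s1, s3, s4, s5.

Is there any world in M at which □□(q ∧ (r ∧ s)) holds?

Let φ = □□(q ∧ (r ∧ s)). Evaluate φ at each world:
  s0 (successors {s0, s5, s6}): φ is false.
  s1 (successors {s0, s1, s3}): φ is false.
  s2 (successors {s2, s3, s5, s6}): φ is false.
  s3 (successors {s3, s6}): φ is false.
  s4 (successors {s3, s4, s5}): φ is false.
  s5 (successors {s3, s5, s6}): φ is false.
  s6 (successors {s2, s4, s6}): φ is false.
For instance, at s0:
  At s0: □□(q ∧ (r ∧ s)) requires □(q ∧ (r ∧ s)) at every successor {s0, s5, s6}.
    □(q ∧ (r ∧ s)) fails at s0, so □□(q ∧ (r ∧ s)) is false at s0.
      At s0: □(q ∧ (r ∧ s)) requires q ∧ (r ∧ s) at every successor {s0, s5, s6}.
        q ∧ (r ∧ s) fails at s0, so □(q ∧ (r ∧ s)) is false at s0.

No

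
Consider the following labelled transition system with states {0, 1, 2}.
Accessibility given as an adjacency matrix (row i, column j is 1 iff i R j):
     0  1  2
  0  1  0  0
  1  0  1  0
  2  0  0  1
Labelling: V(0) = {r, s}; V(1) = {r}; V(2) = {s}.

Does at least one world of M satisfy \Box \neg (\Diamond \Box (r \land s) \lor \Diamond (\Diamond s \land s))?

Recall that \Box ψ holds at a world iff ψ holds at every accessible world, and \Diamond ψ holds iff ψ holds at some accessible world.
Let φ = \Box \neg (\Diamond \Box (r \land s) \lor \Diamond (\Diamond s \land s)). Evaluate φ at each world:
  0 (successors {0}): φ is false.
  1 (successors {1}): φ is true.
  2 (successors {2}): φ is false.
Detail at 1 (witness):
  At 1: \Box \neg (\Diamond \Box (r \land s) \lor \Diamond (\Diamond s \land s)) requires \neg (\Diamond \Box (r \land s) \lor \Diamond (\Diamond s \land s)) at every successor {1}.
      At 1: \Diamond \Box (r \land s) \lor \Diamond (\Diamond s \land s) is false, so \neg (\Diamond \Box (r \land s) \lor \Diamond (\Diamond s \land s)) is true.
  So \Box \neg (\Diamond \Box (r \land s) \lor \Diamond (\Diamond s \land s)) is true at 1.

Yes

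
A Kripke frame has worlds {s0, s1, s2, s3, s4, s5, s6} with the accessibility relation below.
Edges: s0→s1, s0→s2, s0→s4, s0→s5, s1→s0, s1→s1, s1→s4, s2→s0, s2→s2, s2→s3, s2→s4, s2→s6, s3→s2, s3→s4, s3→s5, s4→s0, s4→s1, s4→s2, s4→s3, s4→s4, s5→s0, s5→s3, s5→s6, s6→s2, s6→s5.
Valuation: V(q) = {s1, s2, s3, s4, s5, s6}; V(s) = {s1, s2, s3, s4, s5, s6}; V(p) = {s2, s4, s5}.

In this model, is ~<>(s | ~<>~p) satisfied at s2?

No

At s2: <>(s | ~<>~p) is true, so ~<>(s | ~<>~p) is false.
  At s2: <>(s | ~<>~p) requires s | ~<>~p at some successor in {s0, s2, s3, s4, s6}.
    s | ~<>~p holds at s2, so <>(s | ~<>~p) is true at s2.
      At s2: s is true, ~<>~p is false, so s | ~<>~p is true.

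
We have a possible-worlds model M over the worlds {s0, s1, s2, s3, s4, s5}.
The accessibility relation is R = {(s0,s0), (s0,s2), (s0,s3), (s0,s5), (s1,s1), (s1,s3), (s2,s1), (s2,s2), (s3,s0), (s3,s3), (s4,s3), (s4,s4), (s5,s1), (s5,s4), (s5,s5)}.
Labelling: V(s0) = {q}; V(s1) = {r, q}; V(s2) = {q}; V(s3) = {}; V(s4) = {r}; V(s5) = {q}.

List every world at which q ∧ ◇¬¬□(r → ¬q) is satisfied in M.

s0, s1, s5

Let φ = q ∧ ◇¬¬□(r → ¬q). Evaluate φ at each world:
  s0 (successors {s0, s2, s3, s5}): φ is true.
  s1 (successors {s1, s3}): φ is true.
  s2 (successors {s1, s2}): φ is false.
  s3 (successors {s0, s3}): φ is false.
  s4 (successors {s3, s4}): φ is false.
  s5 (successors {s1, s4, s5}): φ is true.
For instance, at s2:
  At s2: q is true, ◇¬¬□(r → ¬q) is false, so q ∧ ◇¬¬□(r → ¬q) is false.
    At s2: ◇¬¬□(r → ¬q) requires ¬¬□(r → ¬q) at some successor in {s1, s2}.
      At s1: ¬¬□(r → ¬q) is false.
      At s2: ¬¬□(r → ¬q) is false.
    So ◇¬¬□(r → ¬q) is false at s2.
Satisfying worlds: {s0, s1, s5}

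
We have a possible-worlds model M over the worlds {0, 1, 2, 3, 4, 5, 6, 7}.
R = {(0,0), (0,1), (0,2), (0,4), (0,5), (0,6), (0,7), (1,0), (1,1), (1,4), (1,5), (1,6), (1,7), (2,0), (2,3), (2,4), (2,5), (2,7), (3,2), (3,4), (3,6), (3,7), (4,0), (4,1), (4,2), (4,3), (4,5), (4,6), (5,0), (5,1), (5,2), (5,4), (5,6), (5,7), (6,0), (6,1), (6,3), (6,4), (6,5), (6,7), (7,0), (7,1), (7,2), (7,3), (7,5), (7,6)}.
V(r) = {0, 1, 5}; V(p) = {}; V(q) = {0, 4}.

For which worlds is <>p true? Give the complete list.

none

Let φ = <>p. Evaluate φ at each world:
  0 (successors {0, 1, 2, 4, 5, 6, 7}): φ is false.
  1 (successors {0, 1, 4, 5, 6, 7}): φ is false.
  2 (successors {0, 3, 4, 5, 7}): φ is false.
  3 (successors {2, 4, 6, 7}): φ is false.
  4 (successors {0, 1, 2, 3, 5, 6}): φ is false.
  5 (successors {0, 1, 2, 4, 6, 7}): φ is false.
  6 (successors {0, 1, 3, 4, 5, 7}): φ is false.
  7 (successors {0, 1, 2, 3, 5, 6}): φ is false.
For instance, at 4:
  At 4: <>p requires p at some successor in {0, 1, 2, 3, 5, 6}.
    At 0: p is false.
    At 1: p is false.
    At 2: p is false.
    At 3: p is false.
    At 5: p is false.
    At 6: p is false.
  So <>p is false at 4.
Satisfying worlds: none.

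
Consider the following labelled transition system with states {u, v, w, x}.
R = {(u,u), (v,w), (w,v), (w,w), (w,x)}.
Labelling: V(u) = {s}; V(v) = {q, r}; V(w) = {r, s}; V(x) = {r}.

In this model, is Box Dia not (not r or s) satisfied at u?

No

At u: Box Dia not (not r or s) requires Dia not (not r or s) at every successor {u}.
  Dia not (not r or s) fails at u, so Box Dia not (not r or s) is false at u.
    At u: Dia not (not r or s) requires not (not r or s) at some successor in {u}.
      At u: not (not r or s) is false.
    So Dia not (not r or s) is false at u.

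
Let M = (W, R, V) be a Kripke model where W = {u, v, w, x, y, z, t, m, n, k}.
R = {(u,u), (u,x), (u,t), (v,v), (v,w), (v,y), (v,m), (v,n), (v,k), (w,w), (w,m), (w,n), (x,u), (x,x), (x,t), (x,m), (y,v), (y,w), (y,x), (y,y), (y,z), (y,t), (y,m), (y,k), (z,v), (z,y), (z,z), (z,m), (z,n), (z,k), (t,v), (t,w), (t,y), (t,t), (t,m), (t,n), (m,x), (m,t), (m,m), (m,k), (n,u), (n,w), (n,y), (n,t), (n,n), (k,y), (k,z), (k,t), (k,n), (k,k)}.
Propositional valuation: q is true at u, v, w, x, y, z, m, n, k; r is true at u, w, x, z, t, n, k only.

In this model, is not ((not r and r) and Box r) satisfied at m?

Recall that Box ψ holds at a world iff ψ holds at every accessible world, and Dia ψ holds iff ψ holds at some accessible world.
At m: (not r and r) and Box r is false, so not ((not r and r) and Box r) is true.
  At m: not r and r is false, Box r is false, so (not r and r) and Box r is false.
    At m: Box r requires r at every successor {x, t, m, k}.
      r fails at m, so Box r is false at m.

Yes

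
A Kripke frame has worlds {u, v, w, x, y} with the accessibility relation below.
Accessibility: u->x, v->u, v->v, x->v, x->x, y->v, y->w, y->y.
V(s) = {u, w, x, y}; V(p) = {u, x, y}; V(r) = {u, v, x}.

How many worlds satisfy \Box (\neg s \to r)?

5

Let φ = \Box (\neg s \to r). Evaluate φ at each world:
  u (successors {x}): φ is true.
  v (successors {u, v}): φ is true.
  w (successors ∅): φ is true.
  x (successors {v, x}): φ is true.
  y (successors {v, w, y}): φ is true.
For instance, at u:
  At u: \Box (\neg s \to r) requires \neg s \to r at every successor {x}.
    At x: \neg s \to r is true.
  So \Box (\neg s \to r) is true at u.
Satisfying worlds: {u, v, w, x, y}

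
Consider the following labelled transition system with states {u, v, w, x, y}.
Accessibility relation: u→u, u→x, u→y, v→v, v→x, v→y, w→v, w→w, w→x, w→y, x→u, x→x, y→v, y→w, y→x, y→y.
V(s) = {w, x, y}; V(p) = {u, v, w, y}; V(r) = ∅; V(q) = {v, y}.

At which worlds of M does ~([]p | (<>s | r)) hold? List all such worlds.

Let φ = ~([]p | (<>s | r)). Evaluate φ at each world:
  u (successors {u, x, y}): φ is false.
  v (successors {v, x, y}): φ is false.
  w (successors {v, w, x, y}): φ is false.
  x (successors {u, x}): φ is false.
  y (successors {v, w, x, y}): φ is false.
For instance, at w:
  At w: []p | (<>s | r) is true, so ~([]p | (<>s | r)) is false.
    At w: []p is false, <>s | r is true, so []p | (<>s | r) is true.
      At w: []p requires p at every successor {v, w, x, y}.
        p fails at x, so []p is false at w.
      At w: <>s is true, r is false, so <>s | r is true.
Satisfying worlds: none.

none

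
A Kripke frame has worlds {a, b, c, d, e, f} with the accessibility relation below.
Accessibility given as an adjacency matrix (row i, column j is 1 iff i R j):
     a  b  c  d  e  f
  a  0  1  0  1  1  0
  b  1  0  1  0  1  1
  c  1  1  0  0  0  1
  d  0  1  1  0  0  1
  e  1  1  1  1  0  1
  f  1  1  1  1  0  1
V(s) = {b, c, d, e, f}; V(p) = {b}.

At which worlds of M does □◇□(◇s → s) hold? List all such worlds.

b, c, d

Let φ = □◇□(◇s → s). Evaluate φ at each world:
  a (successors {b, d, e}): φ is false.
  b (successors {a, c, e, f}): φ is true.
  c (successors {a, b, f}): φ is true.
  d (successors {b, c, f}): φ is true.
  e (successors {a, b, c, d, f}): φ is false.
  f (successors {a, b, c, d, f}): φ is false.
For instance, at a:
  At a: □◇□(◇s → s) requires ◇□(◇s → s) at every successor {b, d, e}.
    ◇□(◇s → s) fails at d, so □◇□(◇s → s) is false at a.
      At d: ◇□(◇s → s) requires □(◇s → s) at some successor in {b, c, f}.
        At b: □(◇s → s) is false.
        At c: □(◇s → s) is false.
        At f: □(◇s → s) is false.
      So ◇□(◇s → s) is false at d.
Satisfying worlds: {b, c, d}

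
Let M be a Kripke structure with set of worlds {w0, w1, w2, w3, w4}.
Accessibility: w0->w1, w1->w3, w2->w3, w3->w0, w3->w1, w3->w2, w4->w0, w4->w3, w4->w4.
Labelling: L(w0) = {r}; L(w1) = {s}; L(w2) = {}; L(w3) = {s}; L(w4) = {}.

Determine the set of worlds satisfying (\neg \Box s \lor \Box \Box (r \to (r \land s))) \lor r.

Recall that \Box ψ holds at a world iff ψ holds at every accessible world, and \Diamond ψ holds iff ψ holds at some accessible world.
Let φ = (\neg \Box s \lor \Box \Box (r \to (r \land s))) \lor r. Evaluate φ at each world:
  w0 (successors {w1}): φ is true.
  w1 (successors {w3}): φ is false.
  w2 (successors {w3}): φ is false.
  w3 (successors {w0, w1, w2}): φ is true.
  w4 (successors {w0, w3, w4}): φ is true.
For instance, at w4:
  At w4: \neg \Box s \lor \Box \Box (r \to (r \land s)) is true, r is false, so (\neg \Box s \lor \Box \Box (r \to (r \land s))) \lor r is true.
    At w4: \neg \Box s is true, \Box \Box (r \to (r \land s)) is false, so \neg \Box s \lor \Box \Box (r \to (r \land s)) is true.
      At w4: \Box s is false, so \neg \Box s is true.
      At w4: \Box \Box (r \to (r \land s)) requires \Box (r \to (r \land s)) at every successor {w0, w3, w4}.
        \Box (r \to (r \land s)) fails at w3, so \Box \Box (r \to (r \land s)) is false at w4.
Satisfying worlds: {w0, w3, w4}

w0, w3, w4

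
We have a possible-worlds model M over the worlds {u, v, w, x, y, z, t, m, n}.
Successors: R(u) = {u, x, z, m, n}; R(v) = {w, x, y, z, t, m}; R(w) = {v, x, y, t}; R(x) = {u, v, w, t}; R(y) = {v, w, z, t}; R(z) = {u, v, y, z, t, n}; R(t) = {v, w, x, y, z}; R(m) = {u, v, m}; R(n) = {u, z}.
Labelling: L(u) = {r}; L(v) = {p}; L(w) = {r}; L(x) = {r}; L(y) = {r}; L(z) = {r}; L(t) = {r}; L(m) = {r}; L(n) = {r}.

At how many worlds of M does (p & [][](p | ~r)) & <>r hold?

Let φ = (p & [][](p | ~r)) & <>r. Evaluate φ at each world:
  u (successors {u, x, z, m, n}): φ is false.
  v (successors {w, x, y, z, t, m}): φ is false.
  w (successors {v, x, y, t}): φ is false.
  x (successors {u, v, w, t}): φ is false.
  y (successors {v, w, z, t}): φ is false.
  z (successors {u, v, y, z, t, n}): φ is false.
  t (successors {v, w, x, y, z}): φ is false.
  m (successors {u, v, m}): φ is false.
  n (successors {u, z}): φ is false.
For instance, at z:
  At z: p & [][](p | ~r) is false, <>r is true, so (p & [][](p | ~r)) & <>r is false.
    At z: p is false, [][](p | ~r) is false, so p & [][](p | ~r) is false.
      At z: [][](p | ~r) requires [](p | ~r) at every successor {u, v, y, z, t, n}.
        [](p | ~r) fails at u, so [][](p | ~r) is false at z.
    At z: <>r requires r at some successor in {u, v, y, z, t, n}.
      r holds at u, so <>r is true at z.
Satisfying worlds: none.

0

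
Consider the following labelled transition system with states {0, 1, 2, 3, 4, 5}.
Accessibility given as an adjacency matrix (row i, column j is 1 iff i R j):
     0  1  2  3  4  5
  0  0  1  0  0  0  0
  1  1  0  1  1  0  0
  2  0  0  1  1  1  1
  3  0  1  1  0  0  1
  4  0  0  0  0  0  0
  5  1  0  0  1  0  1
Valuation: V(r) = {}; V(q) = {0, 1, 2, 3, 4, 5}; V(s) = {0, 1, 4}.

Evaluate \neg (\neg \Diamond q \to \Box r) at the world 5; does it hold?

At 5: \neg \Diamond q \to \Box r is true, so \neg (\neg \Diamond q \to \Box r) is false.
  At 5: \neg \Diamond q is false, \Box r is false, so \neg \Diamond q \to \Box r is true.
    At 5: \Diamond q is true, so \neg \Diamond q is false.
      At 5: \Diamond q requires q at some successor in {0, 3, 5}.
        q holds at 0, so \Diamond q is true at 5.
    At 5: \Box r requires r at every successor {0, 3, 5}.
      r fails at 0, so \Box r is false at 5.

No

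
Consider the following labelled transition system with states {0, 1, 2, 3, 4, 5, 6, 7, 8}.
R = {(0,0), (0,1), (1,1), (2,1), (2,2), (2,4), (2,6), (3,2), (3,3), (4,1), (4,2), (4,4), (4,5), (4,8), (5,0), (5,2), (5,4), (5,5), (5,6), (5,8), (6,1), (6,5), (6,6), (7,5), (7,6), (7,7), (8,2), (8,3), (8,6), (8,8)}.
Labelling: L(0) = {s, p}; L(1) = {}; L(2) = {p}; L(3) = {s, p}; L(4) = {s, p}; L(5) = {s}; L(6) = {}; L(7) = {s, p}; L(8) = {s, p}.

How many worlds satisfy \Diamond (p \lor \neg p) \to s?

Recall that \Diamond ψ holds at a world iff ψ holds at some accessible world.
Let φ = \Diamond (p \lor \neg p) \to s. Evaluate φ at each world:
  0 (successors {0, 1}): φ is true.
  1 (successors {1}): φ is false.
  2 (successors {1, 2, 4, 6}): φ is false.
  3 (successors {2, 3}): φ is true.
  4 (successors {1, 2, 4, 5, 8}): φ is true.
  5 (successors {0, 2, 4, 5, 6, 8}): φ is true.
  6 (successors {1, 5, 6}): φ is false.
  7 (successors {5, 6, 7}): φ is true.
  8 (successors {2, 3, 6, 8}): φ is true.
For instance, at 3:
  At 3: \Diamond (p \lor \neg p) is true, s is true, so \Diamond (p \lor \neg p) \to s is true.
    At 3: \Diamond (p \lor \neg p) requires p \lor \neg p at some successor in {2, 3}.
      p \lor \neg p holds at 2, so \Diamond (p \lor \neg p) is true at 3.
Satisfying worlds: {0, 3, 4, 5, 7, 8}

6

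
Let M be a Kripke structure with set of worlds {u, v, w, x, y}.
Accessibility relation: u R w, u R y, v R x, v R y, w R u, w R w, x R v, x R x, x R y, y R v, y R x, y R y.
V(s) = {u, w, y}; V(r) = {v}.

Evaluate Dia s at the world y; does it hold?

Yes

At y: Dia s requires s at some successor in {v, x, y}.
  s holds at y, so Dia s is true at y.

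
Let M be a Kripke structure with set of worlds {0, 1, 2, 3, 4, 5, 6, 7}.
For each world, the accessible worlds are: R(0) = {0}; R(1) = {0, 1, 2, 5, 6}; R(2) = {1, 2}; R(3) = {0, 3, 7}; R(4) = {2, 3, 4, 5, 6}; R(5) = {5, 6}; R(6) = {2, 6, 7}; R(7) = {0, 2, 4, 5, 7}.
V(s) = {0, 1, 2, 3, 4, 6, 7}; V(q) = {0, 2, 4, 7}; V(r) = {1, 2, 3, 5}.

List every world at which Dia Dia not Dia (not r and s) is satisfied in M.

1, 2, 3, 4, 5, 6, 7

Let φ = Dia Dia not Dia (not r and s). Evaluate φ at each world:
  0 (successors {0}): φ is false.
  1 (successors {0, 1, 2, 5, 6}): φ is true.
  2 (successors {1, 2}): φ is true.
  3 (successors {0, 3, 7}): φ is true.
  4 (successors {2, 3, 4, 5, 6}): φ is true.
  5 (successors {5, 6}): φ is true.
  6 (successors {2, 6, 7}): φ is true.
  7 (successors {0, 2, 4, 5, 7}): φ is true.
For instance, at 5:
  At 5: Dia Dia not Dia (not r and s) requires Dia not Dia (not r and s) at some successor in {5, 6}.
    Dia not Dia (not r and s) holds at 6, so Dia Dia not Dia (not r and s) is true at 5.
      At 6: Dia not Dia (not r and s) requires not Dia (not r and s) at some successor in {2, 6, 7}.
        not Dia (not r and s) holds at 2, so Dia not Dia (not r and s) is true at 6.
Satisfying worlds: {1, 2, 3, 4, 5, 6, 7}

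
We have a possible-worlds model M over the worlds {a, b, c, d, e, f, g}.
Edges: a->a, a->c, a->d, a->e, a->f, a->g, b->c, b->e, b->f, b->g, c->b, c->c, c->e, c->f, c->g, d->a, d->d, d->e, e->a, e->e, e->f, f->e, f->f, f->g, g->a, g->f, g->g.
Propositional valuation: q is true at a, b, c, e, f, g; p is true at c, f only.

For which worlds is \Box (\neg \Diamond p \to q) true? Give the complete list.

b, c, e, f, g

Let φ = \Box (\neg \Diamond p \to q). Evaluate φ at each world:
  a (successors {a, c, d, e, f, g}): φ is false.
  b (successors {c, e, f, g}): φ is true.
  c (successors {b, c, e, f, g}): φ is true.
  d (successors {a, d, e}): φ is false.
  e (successors {a, e, f}): φ is true.
  f (successors {e, f, g}): φ is true.
  g (successors {a, f, g}): φ is true.
For instance, at d:
  At d: \Box (\neg \Diamond p \to q) requires \neg \Diamond p \to q at every successor {a, d, e}.
    \neg \Diamond p \to q fails at d, so \Box (\neg \Diamond p \to q) is false at d.
      At d: \neg \Diamond p is true, q is false, so \neg \Diamond p \to q is false.
Satisfying worlds: {b, c, e, f, g}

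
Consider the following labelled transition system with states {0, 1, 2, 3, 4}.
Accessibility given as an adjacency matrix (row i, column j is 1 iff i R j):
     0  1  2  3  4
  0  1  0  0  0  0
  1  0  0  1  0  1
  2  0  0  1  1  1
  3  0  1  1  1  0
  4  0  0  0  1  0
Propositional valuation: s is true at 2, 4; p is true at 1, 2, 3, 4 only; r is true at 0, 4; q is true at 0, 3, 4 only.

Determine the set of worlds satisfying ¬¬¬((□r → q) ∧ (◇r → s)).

Recall that □ψ holds at a world iff ψ holds at every accessible world, and ◇ψ holds iff ψ holds at some accessible world.
Let φ = ¬¬¬((□r → q) ∧ (◇r → s)). Evaluate φ at each world:
  0 (successors {0}): φ is true.
  1 (successors {2, 4}): φ is true.
  2 (successors {2, 3, 4}): φ is false.
  3 (successors {1, 2, 3}): φ is false.
  4 (successors {3}): φ is false.
For instance, at 2:
  At 2: ¬¬((□r → q) ∧ (◇r → s)) is true, so ¬¬¬((□r → q) ∧ (◇r → s)) is false.
    At 2: ¬((□r → q) ∧ (◇r → s)) is false, so ¬¬((□r → q) ∧ (◇r → s)) is true.
      At 2: (□r → q) ∧ (◇r → s) is true, so ¬((□r → q) ∧ (◇r → s)) is false.
Satisfying worlds: {0, 1}

0, 1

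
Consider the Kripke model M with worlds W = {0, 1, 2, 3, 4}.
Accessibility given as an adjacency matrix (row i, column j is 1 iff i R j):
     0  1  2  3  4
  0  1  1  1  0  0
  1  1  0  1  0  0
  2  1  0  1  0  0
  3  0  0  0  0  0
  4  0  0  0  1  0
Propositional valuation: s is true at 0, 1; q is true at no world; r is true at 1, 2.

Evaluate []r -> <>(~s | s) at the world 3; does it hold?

At 3: []r is true, <>(~s | s) is false, so []r -> <>(~s | s) is false.
  At 3: no accessible worlds, so []r holds vacuously.
  At 3: no accessible worlds, so <>(~s | s) is false.

No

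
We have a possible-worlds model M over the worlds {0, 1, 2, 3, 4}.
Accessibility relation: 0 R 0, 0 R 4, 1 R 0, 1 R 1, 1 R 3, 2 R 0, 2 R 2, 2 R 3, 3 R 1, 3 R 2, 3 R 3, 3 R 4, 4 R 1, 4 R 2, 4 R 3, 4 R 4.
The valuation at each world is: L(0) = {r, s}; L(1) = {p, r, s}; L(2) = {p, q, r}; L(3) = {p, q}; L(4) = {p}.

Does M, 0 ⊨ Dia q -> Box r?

At 0: Dia q is false, Box r is false, so Dia q -> Box r is true.
  At 0: Dia q requires q at some successor in {0, 4}.
    At 0: q is false.
    At 4: q is false.
  So Dia q is false at 0.
  At 0: Box r requires r at every successor {0, 4}.
    r fails at 4, so Box r is false at 0.

Yes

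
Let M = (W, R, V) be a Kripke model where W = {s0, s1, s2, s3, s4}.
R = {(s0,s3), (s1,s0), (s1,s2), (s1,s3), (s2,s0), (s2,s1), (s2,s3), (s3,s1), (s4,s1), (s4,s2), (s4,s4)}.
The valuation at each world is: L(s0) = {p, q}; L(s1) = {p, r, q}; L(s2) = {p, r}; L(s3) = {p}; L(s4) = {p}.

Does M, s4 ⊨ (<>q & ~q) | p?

Yes

Recall that <>ψ holds at a world iff ψ holds at some accessible world.
At s4: <>q & ~q is true, p is true, so (<>q & ~q) | p is true.
  At s4: <>q is true, ~q is true, so <>q & ~q is true.
    At s4: <>q requires q at some successor in {s1, s2, s4}.
      q holds at s1, so <>q is true at s4.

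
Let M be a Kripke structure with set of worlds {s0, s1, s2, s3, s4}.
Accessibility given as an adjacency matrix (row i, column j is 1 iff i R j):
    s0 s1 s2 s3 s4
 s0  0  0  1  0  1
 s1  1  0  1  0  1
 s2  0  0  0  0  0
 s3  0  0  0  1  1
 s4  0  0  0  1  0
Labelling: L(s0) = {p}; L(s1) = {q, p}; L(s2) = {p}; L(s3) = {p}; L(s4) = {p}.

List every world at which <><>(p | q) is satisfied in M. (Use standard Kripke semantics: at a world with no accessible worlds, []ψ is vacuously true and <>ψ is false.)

s0, s1, s3, s4

Recall that <>ψ holds at a world iff ψ holds at some accessible world.
Let φ = <><>(p | q). Evaluate φ at each world:
  s0 (successors {s2, s4}): φ is true.
  s1 (successors {s0, s2, s4}): φ is true.
  s2 (successors ∅): φ is false.
  s3 (successors {s3, s4}): φ is true.
  s4 (successors {s3}): φ is true.
For instance, at s0:
  At s0: <><>(p | q) requires <>(p | q) at some successor in {s2, s4}.
    <>(p | q) holds at s4, so <><>(p | q) is true at s0.
      At s4: <>(p | q) requires p | q at some successor in {s3}.
        p | q holds at s3, so <>(p | q) is true at s4.
Satisfying worlds: {s0, s1, s3, s4}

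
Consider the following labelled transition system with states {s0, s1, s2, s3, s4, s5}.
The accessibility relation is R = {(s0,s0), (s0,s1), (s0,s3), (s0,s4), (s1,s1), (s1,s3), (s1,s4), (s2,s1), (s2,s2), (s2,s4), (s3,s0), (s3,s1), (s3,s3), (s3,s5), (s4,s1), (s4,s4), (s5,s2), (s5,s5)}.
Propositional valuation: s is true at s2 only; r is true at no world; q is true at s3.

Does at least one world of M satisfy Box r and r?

Recall that Box ψ holds at a world iff ψ holds at every accessible world, and Dia ψ holds iff ψ holds at some accessible world.
Let φ = Box r and r. Evaluate φ at each world:
  s0 (successors {s0, s1, s3, s4}): φ is false.
  s1 (successors {s1, s3, s4}): φ is false.
  s2 (successors {s1, s2, s4}): φ is false.
  s3 (successors {s0, s1, s3, s5}): φ is false.
  s4 (successors {s1, s4}): φ is false.
  s5 (successors {s2, s5}): φ is false.
For instance, at s0:
  At s0: Box r is false, r is false, so Box r and r is false.
    At s0: Box r requires r at every successor {s0, s1, s3, s4}.
      r fails at s0, so Box r is false at s0.

No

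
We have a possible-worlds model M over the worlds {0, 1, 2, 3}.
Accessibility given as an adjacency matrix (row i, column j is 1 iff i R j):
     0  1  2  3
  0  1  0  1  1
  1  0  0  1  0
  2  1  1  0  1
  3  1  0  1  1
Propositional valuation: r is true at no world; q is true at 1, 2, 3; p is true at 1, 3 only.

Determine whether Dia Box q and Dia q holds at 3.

No

At 3: Dia Box q is false, Dia q is true, so Dia Box q and Dia q is false.
  At 3: Dia Box q requires Box q at some successor in {0, 2, 3}.
    At 0: Box q is false.
    At 2: Box q is false.
    At 3: Box q is false.
  So Dia Box q is false at 3.
  At 3: Dia q requires q at some successor in {0, 2, 3}.
    q holds at 2, so Dia q is true at 3.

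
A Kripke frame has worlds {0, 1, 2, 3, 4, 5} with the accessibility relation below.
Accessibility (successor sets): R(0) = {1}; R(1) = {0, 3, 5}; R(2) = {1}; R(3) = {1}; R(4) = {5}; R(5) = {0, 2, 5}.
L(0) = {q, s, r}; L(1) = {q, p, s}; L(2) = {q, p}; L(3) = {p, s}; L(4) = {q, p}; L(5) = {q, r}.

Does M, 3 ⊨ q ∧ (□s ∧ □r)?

No

At 3: q is false, □s ∧ □r is false, so q ∧ (□s ∧ □r) is false.
  At 3: □s is true, □r is false, so □s ∧ □r is false.
    At 3: □s requires s at every successor {1}.
      At 1: s is true.
    So □s is true at 3.
    At 3: □r requires r at every successor {1}.
      r fails at 1, so □r is false at 3.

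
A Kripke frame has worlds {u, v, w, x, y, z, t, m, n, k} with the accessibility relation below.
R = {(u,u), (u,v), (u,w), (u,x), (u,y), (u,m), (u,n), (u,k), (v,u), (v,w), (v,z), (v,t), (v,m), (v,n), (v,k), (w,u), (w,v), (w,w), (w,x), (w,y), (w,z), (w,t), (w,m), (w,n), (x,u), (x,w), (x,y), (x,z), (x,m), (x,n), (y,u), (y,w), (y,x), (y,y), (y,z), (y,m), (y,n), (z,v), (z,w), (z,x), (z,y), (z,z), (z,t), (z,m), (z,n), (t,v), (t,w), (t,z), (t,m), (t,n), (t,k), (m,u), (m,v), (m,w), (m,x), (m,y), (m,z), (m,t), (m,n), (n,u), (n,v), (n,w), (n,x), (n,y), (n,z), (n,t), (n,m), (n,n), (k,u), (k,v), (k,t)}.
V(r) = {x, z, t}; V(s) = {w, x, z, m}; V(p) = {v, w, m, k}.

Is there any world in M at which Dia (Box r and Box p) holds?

No

Recall that Box ψ holds at a world iff ψ holds at every accessible world, and Dia ψ holds iff ψ holds at some accessible world.
Let φ = Dia (Box r and Box p). Evaluate φ at each world:
  u (successors {u, v, w, x, y, m, n, k}): φ is false.
  v (successors {u, w, z, t, m, n, k}): φ is false.
  w (successors {u, v, w, x, y, z, t, m, n}): φ is false.
  x (successors {u, w, y, z, m, n}): φ is false.
  y (successors {u, w, x, y, z, m, n}): φ is false.
  z (successors {v, w, x, y, z, t, m, n}): φ is false.
  t (successors {v, w, z, m, n, k}): φ is false.
  m (successors {u, v, w, x, y, z, t, n}): φ is false.
  n (successors {u, v, w, x, y, z, t, m, n}): φ is false.
  k (successors {u, v, t}): φ is false.
For instance, at z:
  At z: Dia (Box r and Box p) requires Box r and Box p at some successor in {v, w, x, y, z, t, m, n}.
    At v: Box r and Box p is false.
    At w: Box r and Box p is false.
    At x: Box r and Box p is false.
    At y: Box r and Box p is false.
    At z: Box r and Box p is false.
    At t: Box r and Box p is false.
    At m: Box r and Box p is false.
    At n: Box r and Box p is false.
  So Dia (Box r and Box p) is false at z.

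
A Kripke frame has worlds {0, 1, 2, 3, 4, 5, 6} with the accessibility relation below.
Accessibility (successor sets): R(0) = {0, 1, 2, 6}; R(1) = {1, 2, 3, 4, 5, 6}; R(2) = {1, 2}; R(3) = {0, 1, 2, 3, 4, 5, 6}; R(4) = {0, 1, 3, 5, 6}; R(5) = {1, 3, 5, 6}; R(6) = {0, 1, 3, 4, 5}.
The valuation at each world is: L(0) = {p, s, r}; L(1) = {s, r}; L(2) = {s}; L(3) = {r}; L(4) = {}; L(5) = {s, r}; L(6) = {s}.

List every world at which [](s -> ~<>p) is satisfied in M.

2

Let φ = [](s -> ~<>p). Evaluate φ at each world:
  0 (successors {0, 1, 2, 6}): φ is false.
  1 (successors {1, 2, 3, 4, 5, 6}): φ is false.
  2 (successors {1, 2}): φ is true.
  3 (successors {0, 1, 2, 3, 4, 5, 6}): φ is false.
  4 (successors {0, 1, 3, 5, 6}): φ is false.
  5 (successors {1, 3, 5, 6}): φ is false.
  6 (successors {0, 1, 3, 4, 5}): φ is false.
For instance, at 2:
  At 2: [](s -> ~<>p) requires s -> ~<>p at every successor {1, 2}.
      At 1: s is true, ~<>p is true, so s -> ~<>p is true.
      At 2: s is true, ~<>p is true, so s -> ~<>p is true.
  So [](s -> ~<>p) is true at 2.
Satisfying worlds: {2}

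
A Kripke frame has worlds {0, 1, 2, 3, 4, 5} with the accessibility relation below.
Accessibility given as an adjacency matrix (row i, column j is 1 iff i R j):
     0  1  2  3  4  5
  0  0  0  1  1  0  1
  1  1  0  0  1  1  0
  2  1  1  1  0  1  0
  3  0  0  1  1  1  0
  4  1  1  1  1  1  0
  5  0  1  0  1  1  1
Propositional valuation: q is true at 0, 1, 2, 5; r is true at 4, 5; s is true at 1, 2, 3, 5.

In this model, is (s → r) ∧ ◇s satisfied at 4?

At 4: s → r is true, ◇s is true, so (s → r) ∧ ◇s is true.
  At 4: ◇s requires s at some successor in {0, 1, 2, 3, 4}.
    s holds at 1, so ◇s is true at 4.

Yes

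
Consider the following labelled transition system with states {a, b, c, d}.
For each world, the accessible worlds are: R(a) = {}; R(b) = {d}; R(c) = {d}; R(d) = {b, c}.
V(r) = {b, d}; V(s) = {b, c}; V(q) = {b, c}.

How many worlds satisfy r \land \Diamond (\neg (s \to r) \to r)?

2

Let φ = r \land \Diamond (\neg (s \to r) \to r). Evaluate φ at each world:
  a (successors ∅): φ is false.
  b (successors {d}): φ is true.
  c (successors {d}): φ is false.
  d (successors {b, c}): φ is true.
For instance, at d:
  At d: r is true, \Diamond (\neg (s \to r) \to r) is true, so r \land \Diamond (\neg (s \to r) \to r) is true.
    At d: \Diamond (\neg (s \to r) \to r) requires \neg (s \to r) \to r at some successor in {b, c}.
      \neg (s \to r) \to r holds at b, so \Diamond (\neg (s \to r) \to r) is true at d.
Satisfying worlds: {b, d}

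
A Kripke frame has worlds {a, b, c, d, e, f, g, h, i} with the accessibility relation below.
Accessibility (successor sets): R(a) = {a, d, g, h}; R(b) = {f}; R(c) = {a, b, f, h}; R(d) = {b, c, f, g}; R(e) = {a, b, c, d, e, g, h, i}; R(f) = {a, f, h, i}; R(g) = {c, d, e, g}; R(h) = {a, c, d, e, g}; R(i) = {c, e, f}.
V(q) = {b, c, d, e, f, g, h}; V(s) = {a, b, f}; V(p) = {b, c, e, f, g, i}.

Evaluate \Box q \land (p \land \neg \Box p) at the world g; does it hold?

At g: \Box q is true, p \land \neg \Box p is true, so \Box q \land (p \land \neg \Box p) is true.
  At g: \Box q requires q at every successor {c, d, e, g}.
    At c: q is true.
    At d: q is true.
    At e: q is true.
    At g: q is true.
  So \Box q is true at g.
  At g: p is true, \neg \Box p is true, so p \land \neg \Box p is true.
    At g: \Box p is false, so \neg \Box p is true.
      At g: \Box p requires p at every successor {c, d, e, g}.
        p fails at d, so \Box p is false at g.

Yes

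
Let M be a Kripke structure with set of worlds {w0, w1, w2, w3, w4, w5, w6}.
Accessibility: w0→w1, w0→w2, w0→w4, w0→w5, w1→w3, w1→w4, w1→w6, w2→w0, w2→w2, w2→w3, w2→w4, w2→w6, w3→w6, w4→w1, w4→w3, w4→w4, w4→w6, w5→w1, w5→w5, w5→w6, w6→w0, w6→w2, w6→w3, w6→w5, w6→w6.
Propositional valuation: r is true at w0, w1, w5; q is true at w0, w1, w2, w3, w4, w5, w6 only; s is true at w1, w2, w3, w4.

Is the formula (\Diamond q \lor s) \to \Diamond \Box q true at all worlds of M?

Let φ = (\Diamond q \lor s) \to \Diamond \Box q. Evaluate φ at each world:
  w0 (successors {w1, w2, w4, w5}): φ is true.
  w1 (successors {w3, w4, w6}): φ is true.
  w2 (successors {w0, w2, w3, w4, w6}): φ is true.
  w3 (successors {w6}): φ is true.
  w4 (successors {w1, w3, w4, w6}): φ is true.
  w5 (successors {w1, w5, w6}): φ is true.
  w6 (successors {w0, w2, w3, w5, w6}): φ is true.
For instance, at w4:
  At w4: \Diamond q \lor s is true, \Diamond \Box q is true, so (\Diamond q \lor s) \to \Diamond \Box q is true.
    At w4: \Diamond q is true, s is true, so \Diamond q \lor s is true.
      At w4: \Diamond q requires q at some successor in {w1, w3, w4, w6}.
        q holds at w1, so \Diamond q is true at w4.
    At w4: \Diamond \Box q requires \Box q at some successor in {w1, w3, w4, w6}.
      \Box q holds at w1, so \Diamond \Box q is true at w4.

Yes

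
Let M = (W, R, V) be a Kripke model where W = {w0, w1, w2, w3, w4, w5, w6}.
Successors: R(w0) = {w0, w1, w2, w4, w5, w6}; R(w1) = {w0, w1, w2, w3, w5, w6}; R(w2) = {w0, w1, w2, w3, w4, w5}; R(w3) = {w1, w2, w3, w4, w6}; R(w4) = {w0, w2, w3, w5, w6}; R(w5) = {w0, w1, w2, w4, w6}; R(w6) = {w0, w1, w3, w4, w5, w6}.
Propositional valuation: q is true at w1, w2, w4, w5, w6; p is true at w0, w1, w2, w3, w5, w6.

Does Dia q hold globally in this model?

Yes

Recall that Dia ψ holds at a world iff ψ holds at some accessible world.
Let φ = Dia q. Evaluate φ at each world:
  w0 (successors {w0, w1, w2, w4, w5, w6}): φ is true.
  w1 (successors {w0, w1, w2, w3, w5, w6}): φ is true.
  w2 (successors {w0, w1, w2, w3, w4, w5}): φ is true.
  w3 (successors {w1, w2, w3, w4, w6}): φ is true.
  w4 (successors {w0, w2, w3, w5, w6}): φ is true.
  w5 (successors {w0, w1, w2, w4, w6}): φ is true.
  w6 (successors {w0, w1, w3, w4, w5, w6}): φ is true.
For instance, at w5:
  At w5: Dia q requires q at some successor in {w0, w1, w2, w4, w6}.
    q holds at w1, so Dia q is true at w5.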